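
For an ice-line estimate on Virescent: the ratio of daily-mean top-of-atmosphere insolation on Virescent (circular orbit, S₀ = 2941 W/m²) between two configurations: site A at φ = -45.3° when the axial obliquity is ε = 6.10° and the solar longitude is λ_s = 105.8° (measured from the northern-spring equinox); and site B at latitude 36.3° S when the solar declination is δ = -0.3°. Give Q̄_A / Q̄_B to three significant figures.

— Configuration A (φ=-45.3°):
Solar declination: sin δ = sin ε · sin λ_s = sin 6.10° × sin 105.8° = 0.10225, so δ = +5.869°.
cos H₀ = −tan(-45.3°) tan(+5.869°) = 0.1039, H₀ = 1.4667 rad.
Bracket: H₀ sin φ sin δ + cos φ cos δ sin H₀ = 1.4667×-0.71080×0.10225 + 0.70339×0.99476×0.99459 = -0.106599 + 0.695919 = 0.589320.
Q̄ = (S₀/π) × [bracket] = (2941/π) × 0.589320 = 551.69 W/m².
— Configuration B (φ=-36.3°):
cos H₀ = −tan(-36.3°) tan(-0.300°) = -0.0038, H₀ = 1.5746 rad.
Bracket: H₀ sin φ sin δ + cos φ cos δ sin H₀ = 1.5746×-0.59201×-0.00524 + 0.80593×0.99999×0.99999 = 0.004885 + 0.805914 = 0.810799.
Q̄ = (S₀/π) × [bracket] = (2941/π) × 0.810799 = 759.03 W/m².
Ratio Q̄_A / Q̄_B = 551.69 / 759.03 = 0.7268.

Q̄_A / Q̄_B ≈ 0.727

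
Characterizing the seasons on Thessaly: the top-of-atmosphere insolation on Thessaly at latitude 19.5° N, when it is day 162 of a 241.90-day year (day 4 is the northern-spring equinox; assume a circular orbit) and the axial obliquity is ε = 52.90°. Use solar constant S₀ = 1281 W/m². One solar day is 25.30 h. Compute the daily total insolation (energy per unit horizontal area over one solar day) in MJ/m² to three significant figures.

Solar longitude: λ_s = 360° × (162 − 4)/241.90 = 235.138°.
sin δ = sin 52.90° × sin 235.138° = -0.65445, so δ = -40.878°.
cos H₀ = −tan(+19.5°) tan(-40.878°) = 0.3065, H₀ = 1.2593 rad.
Bracket: H₀ sin φ sin δ + cos φ cos δ sin H₀ = 1.2593×0.33381×-0.65445 + 0.94264×0.75611×0.95187 = -0.275109 + 0.678435 = 0.403326.
Q̄ = (S₀/π) × [bracket] = (1281/π) × 0.403326 = 164.46 W/m².
Daily total = Q̄ × 25.30 h × 3600 s/h = 164.46 × 25.30 × 3600 / 10⁶ = 14.98 MJ/m².

15.0 MJ/m²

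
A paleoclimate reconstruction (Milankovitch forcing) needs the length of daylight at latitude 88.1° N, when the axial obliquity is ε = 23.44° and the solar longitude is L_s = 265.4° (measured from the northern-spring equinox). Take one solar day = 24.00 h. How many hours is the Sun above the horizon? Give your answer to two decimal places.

Solar declination: sin δ = sin ε · sin L_s = sin 23.44° × sin 265.4° = -0.39651, so δ = -23.360°.
cos h₀ = −tan ϕ · tan δ = 13.0198 ≥ 1, so the Sun never rises (polar night) and h₀ = 0.
Daylight = 2h₀/(2π) × 24.00 h = (0.0000/π) × 24.00 = 0.00 h.

0.00 h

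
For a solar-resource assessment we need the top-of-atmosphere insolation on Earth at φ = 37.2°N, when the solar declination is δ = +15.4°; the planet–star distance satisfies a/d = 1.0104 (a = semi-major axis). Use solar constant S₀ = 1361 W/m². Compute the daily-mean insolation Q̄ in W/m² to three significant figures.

Q̄ ≈ 459 W/m²

cos H₀ = −tan(+37.2°) tan(+15.400°) = -0.2091, H₀ = 1.7814 rad.
Bracket: H₀ sin φ sin δ + cos φ cos δ sin H₀ = 1.7814×0.60460×0.26556 + 0.79653×0.96410×0.97790 = 0.286017 + 0.750963 = 1.036980.
Inverse-square distance factor (a/d)² = 1.0104² = 1.020908.
Q̄ = (S₀/π) × 1.020908 × [bracket] = (1361/π) × 1.020908 × 1.036980 = 458.6 W/m².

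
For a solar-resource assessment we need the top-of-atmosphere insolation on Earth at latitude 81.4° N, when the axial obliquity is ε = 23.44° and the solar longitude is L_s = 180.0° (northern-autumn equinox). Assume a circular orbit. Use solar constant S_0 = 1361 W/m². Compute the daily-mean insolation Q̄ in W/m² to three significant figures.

Q̄ ≈ 64.8 W/m²

Solar declination: sin δ = sin ε · sin L_s = sin 23.44° × sin 180.0° = 0.00000, so δ = +0.000°.
cos h₀ = −tan(+81.4°) tan(+0.000°) = -0.0000, h₀ = 1.5708 rad.
Bracket: h₀ sin ϕ sin δ + cos ϕ cos δ sin h₀ = 1.5708×0.98876×0.00000 + 0.14954×1.00000×1.00000 = 0.000000 + 0.149540 = 0.149540.
Q̄ = (S_0/π) × [bracket] = (1361/π) × 0.149540 = 64.78 W/m².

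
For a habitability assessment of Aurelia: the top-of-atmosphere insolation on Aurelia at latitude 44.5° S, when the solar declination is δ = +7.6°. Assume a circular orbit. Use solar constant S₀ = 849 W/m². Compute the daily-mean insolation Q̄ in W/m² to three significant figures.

cos H₀ = −tan(-44.5°) tan(+7.600°) = 0.1311, H₀ = 1.4393 rad.
Bracket: H₀ sin φ sin δ + cos φ cos δ sin H₀ = 1.4393×-0.70091×0.13226 + 0.71325×0.99122×0.99137 = -0.133427 + 0.700886 = 0.567459.
Q̄ = (S₀/π) × [bracket] = (849/π) × 0.567459 = 153.4 W/m².

Q̄ ≈ 153 W/m²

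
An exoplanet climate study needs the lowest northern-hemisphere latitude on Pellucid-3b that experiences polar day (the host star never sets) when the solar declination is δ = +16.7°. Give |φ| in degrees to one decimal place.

|φ| = 73.3°

Polar day requires cos H₀ = −tan φ tan δ ≤ −1, i.e. tan φ tan δ ≥ 1.
The boundary is |tan φ| · |tan δ| = 1, so |φ| = 90° − |δ| = 90° − 16.7° = 73.3° in the northern hemisphere.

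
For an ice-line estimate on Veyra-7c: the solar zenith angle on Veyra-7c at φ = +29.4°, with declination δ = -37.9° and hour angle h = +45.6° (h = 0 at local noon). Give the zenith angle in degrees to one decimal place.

cos θ_z = sin φ sin δ + cos φ cos δ cos h = -0.301555 + 0.480991 = 0.179436.
θ_z = arccos(0.179436) = 79.7°.

θ_z = 79.7°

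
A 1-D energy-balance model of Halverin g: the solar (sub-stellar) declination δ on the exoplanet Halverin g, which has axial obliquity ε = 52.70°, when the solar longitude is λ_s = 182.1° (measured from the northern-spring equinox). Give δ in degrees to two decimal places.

sin δ = sin ε · sin λ_s = sin 52.70° × sin 182.1° = -0.029149.
δ = arcsin(-0.029149) = -1.67°.

δ = -1.67°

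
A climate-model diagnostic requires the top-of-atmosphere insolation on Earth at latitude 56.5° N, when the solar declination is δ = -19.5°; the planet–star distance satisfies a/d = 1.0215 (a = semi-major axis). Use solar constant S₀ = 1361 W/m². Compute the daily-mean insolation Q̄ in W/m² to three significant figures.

Q̄ ≈ 72.1 W/m²

cos H₀ = −tan(+56.5°) tan(-19.500°) = 0.5350, H₀ = 1.0063 rad.
Bracket: H₀ sin φ sin δ + cos φ cos δ sin H₀ = 1.0063×0.83389×-0.33381 + 0.55194×0.94264×0.84484 = -0.280114 + 0.439554 = 0.159440.
Inverse-square distance factor (a/d)² = 1.0215² = 1.043462.
Q̄ = (S₀/π) × 1.043462 × [bracket] = (1361/π) × 1.043462 × 0.159440 = 72.07 W/m².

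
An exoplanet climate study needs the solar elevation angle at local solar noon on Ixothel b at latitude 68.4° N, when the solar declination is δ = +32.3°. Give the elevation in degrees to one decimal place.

At local noon the hour angle is zero, so the zenith angle equals |ϕ − δ| = |+68.4° − (+32.300°)| = 36.100°.
Elevation = 90° − 36.100° = 53.9°.

53.9°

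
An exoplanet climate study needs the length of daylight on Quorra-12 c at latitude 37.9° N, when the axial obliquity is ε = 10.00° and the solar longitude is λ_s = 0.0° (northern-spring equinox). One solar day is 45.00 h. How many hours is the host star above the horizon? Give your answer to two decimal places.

22.50 h

Solar declination: sin δ = sin ε · sin λ_s = sin 10.00° × sin 0.0° = 0.00000, so δ = +0.000°.
cos H₀ = −tan φ · tan δ = −tan(+37.9°) × tan(+0.000°) = -0.0000, so H₀ = 1.5708 rad = 90.00°.
Daylight = 2H₀/(2π) × 45.00 h = (1.5708/π) × 45.00 = 22.50 h.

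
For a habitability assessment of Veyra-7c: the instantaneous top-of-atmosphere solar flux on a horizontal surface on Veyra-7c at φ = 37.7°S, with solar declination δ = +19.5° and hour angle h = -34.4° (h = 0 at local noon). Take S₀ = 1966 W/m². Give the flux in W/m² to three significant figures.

cos θ_z = sin φ sin δ + cos φ cos δ cos h = -0.204132 + 0.615403 = 0.411271.
Flux = S₀ · cos θ_z = 1966 × 0.411271 = 808.6 W/m².

809 W/m²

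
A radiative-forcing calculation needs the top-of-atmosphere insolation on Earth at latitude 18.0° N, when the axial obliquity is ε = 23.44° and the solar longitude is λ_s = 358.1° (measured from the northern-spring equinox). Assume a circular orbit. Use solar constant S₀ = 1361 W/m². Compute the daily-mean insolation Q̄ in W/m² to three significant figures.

Solar declination: sin δ = sin ε · sin λ_s = sin 23.44° × sin 358.1° = -0.01319, so δ = -0.756°.
cos H₀ = −tan(+18.0°) tan(-0.756°) = 0.0043, H₀ = 1.5665 rad.
Bracket: H₀ sin φ sin δ + cos φ cos δ sin H₀ = 1.5665×0.30902×-0.01319 + 0.95106×0.99991×0.99999 = -0.006385 + 0.950965 = 0.944580.
Q̄ = (S₀/π) × [bracket] = (1361/π) × 0.944580 = 409.2 W/m².

Q̄ ≈ 409 W/m²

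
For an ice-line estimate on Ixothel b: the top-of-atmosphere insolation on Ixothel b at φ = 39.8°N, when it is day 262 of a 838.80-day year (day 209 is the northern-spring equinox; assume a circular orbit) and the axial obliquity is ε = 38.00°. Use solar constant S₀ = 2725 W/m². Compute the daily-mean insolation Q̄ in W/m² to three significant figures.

Solar longitude: λ_s = 360° × (262 − 209)/838.80 = 22.747°.
sin δ = sin 38.00° × sin 22.747° = 0.23805, so δ = +13.772°.
cos H₀ = −tan(+39.8°) tan(+13.772°) = -0.2042, H₀ = 1.7765 rad.
Bracket: H₀ sin φ sin δ + cos φ cos δ sin H₀ = 1.7765×0.64011×0.23805 + 0.76828×0.97125×0.97893 = 0.270700 + 0.730470 = 1.001170.
Q̄ = (S₀/π) × [bracket] = (2725/π) × 1.001170 = 868.4 W/m².

Q̄ ≈ 868 W/m²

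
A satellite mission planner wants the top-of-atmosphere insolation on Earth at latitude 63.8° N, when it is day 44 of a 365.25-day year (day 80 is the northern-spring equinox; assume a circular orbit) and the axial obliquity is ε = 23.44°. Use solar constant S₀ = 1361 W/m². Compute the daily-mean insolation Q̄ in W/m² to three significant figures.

Q̄ ≈ 67.2 W/m²

Solar longitude: λ_s = 360° × (44 − 80)/365.25 = -35.483°, i.e. -35.483° + 360° = 324.517°.
sin δ = sin 23.44° × sin 324.517° = -0.23090, so δ = -13.350°.
cos H₀ = −tan(+63.8°) tan(-13.350°) = 0.4823, H₀ = 1.0675 rad.
Bracket: H₀ sin φ sin δ + cos φ cos δ sin H₀ = 1.0675×0.89726×-0.23090 + 0.44151×0.97298×0.87602 = -0.221162 + 0.376321 = 0.155159.
Q̄ = (S₀/π) × [bracket] = (1361/π) × 0.155159 = 67.22 W/m².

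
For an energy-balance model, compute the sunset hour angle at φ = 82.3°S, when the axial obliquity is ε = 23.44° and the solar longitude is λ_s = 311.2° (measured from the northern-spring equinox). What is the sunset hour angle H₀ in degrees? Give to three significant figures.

Solar declination: sin δ = sin ε · sin λ_s = sin 23.44° × sin 311.2° = -0.29930, so δ = -17.416°.
Sunrise equation: cos H₀ = −tan φ · tan δ = -2.3200 ≤ −1, so the Sun never sets (polar day) and H₀ = π.

H₀ = 180°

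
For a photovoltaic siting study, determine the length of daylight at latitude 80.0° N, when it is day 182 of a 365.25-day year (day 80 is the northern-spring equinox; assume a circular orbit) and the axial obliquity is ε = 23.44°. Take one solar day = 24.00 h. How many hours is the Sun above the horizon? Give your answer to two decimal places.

24.00 h

Solar longitude: λ_s = 360° × (182 − 80)/365.25 = 100.534°.
sin δ = sin 23.44° × sin 100.534° = 0.39108, so δ = +23.022°.
Sunrise equation: cos H₀ = −tan φ · tan δ = -2.4099 ≤ −1, so the Sun never sets (polar day) and H₀ = π.
Daylight = 2H₀/(2π) × 24.00 h = (3.1416/π) × 24.00 = 24.00 h.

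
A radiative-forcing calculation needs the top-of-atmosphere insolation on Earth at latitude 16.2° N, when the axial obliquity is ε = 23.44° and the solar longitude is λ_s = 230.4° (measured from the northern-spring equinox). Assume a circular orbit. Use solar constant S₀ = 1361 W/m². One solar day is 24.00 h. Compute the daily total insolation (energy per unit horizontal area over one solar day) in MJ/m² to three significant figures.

29.3 MJ/m²

Solar declination: sin δ = sin ε · sin λ_s = sin 23.44° × sin 230.4° = -0.30650, so δ = -17.849°.
cos H₀ = −tan(+16.2°) tan(-17.849°) = 0.0935, H₀ = 1.4771 rad.
Bracket: H₀ sin φ sin δ + cos φ cos δ sin H₀ = 1.4771×0.27899×-0.30650 + 0.96029×0.95187×0.99561 = -0.126307 + 0.910058 = 0.783751.
Q̄ = (S₀/π) × [bracket] = (1361/π) × 0.783751 = 339.54 W/m².
Daily total = Q̄ × 24.00 h × 3600 s/h = 339.54 × 24.00 × 3600 / 10⁶ = 29.34 MJ/m².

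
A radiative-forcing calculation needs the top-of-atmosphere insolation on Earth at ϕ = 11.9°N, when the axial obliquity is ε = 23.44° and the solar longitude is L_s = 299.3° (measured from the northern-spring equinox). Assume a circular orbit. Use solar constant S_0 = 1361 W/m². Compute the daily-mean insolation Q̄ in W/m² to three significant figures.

Solar declination: sin δ = sin ε · sin L_s = sin 23.44° × sin 299.3° = -0.34690, so δ = -20.298°.
cos h₀ = −tan(+11.9°) tan(-20.298°) = 0.0779, h₀ = 1.4928 rad.
Bracket: h₀ sin ϕ sin δ + cos ϕ cos δ sin h₀ = 1.4928×0.20620×-0.34690 + 0.97851×0.93790×0.99696 = -0.106781 + 0.914955 = 0.808174.
Q̄ = (S_0/π) × [bracket] = (1361/π) × 0.808174 = 350.1 W/m².

Q̄ ≈ 350 W/m²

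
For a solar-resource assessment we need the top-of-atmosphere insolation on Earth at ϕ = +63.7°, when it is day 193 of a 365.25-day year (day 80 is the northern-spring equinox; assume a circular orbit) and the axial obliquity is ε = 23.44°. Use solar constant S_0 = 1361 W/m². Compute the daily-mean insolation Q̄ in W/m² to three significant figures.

Solar longitude: L_s = 360° × (193 − 80)/365.25 = 111.376°.
sin δ = sin 23.44° × sin 111.376° = 0.37042, so δ = +21.742°.
cos h₀ = −tan(+63.7°) tan(+21.742°) = -0.8069, h₀ = 2.5097 rad.
Bracket: h₀ sin ϕ sin δ + cos ϕ cos δ sin h₀ = 2.5097×0.89649×0.37042 + 0.44307×0.92886×0.59069 = 0.833416 + 0.243098 = 1.076514.
Q̄ = (S_0/π) × [bracket] = (1361/π) × 1.076514 = 466.4 W/m².

Q̄ ≈ 466 W/m²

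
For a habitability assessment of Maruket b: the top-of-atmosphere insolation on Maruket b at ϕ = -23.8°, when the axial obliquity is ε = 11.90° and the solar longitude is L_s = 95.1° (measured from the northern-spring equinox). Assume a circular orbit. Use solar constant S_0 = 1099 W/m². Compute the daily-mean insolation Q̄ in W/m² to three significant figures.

Q̄ ≈ 269 W/m²

Solar declination: sin δ = sin ε · sin L_s = sin 11.90° × sin 95.1° = 0.20539, so δ = +11.852°.
cos h₀ = −tan(-23.8°) tan(+11.852°) = 0.0926, h₀ = 1.4781 rad.
Bracket: h₀ sin ϕ sin δ + cos ϕ cos δ sin h₀ = 1.4781×-0.40355×0.20539 + 0.91496×0.97868×0.99571 = -0.122513 + 0.891612 = 0.769099.
Q̄ = (S_0/π) × [bracket] = (1099/π) × 0.769099 = 269.0 W/m².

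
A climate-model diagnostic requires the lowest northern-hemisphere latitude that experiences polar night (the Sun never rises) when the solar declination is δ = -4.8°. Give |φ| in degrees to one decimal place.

Polar night requires cos H₀ = −tan φ tan δ ≥ 1, i.e. tan φ tan δ ≤ −1.
The boundary is |tan φ| · |tan δ| = 1, so |φ| = 90° − |δ| = 90° − 4.8° = 85.2° in the northern hemisphere.

|φ| = 85.2°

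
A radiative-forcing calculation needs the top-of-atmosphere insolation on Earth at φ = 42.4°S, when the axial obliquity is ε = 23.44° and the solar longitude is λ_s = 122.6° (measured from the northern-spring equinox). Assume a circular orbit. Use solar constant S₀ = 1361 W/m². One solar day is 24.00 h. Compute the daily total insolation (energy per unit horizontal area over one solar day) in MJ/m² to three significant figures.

Solar declination: sin δ = sin ε · sin λ_s = sin 23.44° × sin 122.6° = 0.33512, so δ = +19.580°.
cos H₀ = −tan(-42.4°) tan(+19.580°) = 0.3248, H₀ = 1.2400 rad.
Bracket: H₀ sin φ sin δ + cos φ cos δ sin H₀ = 1.2400×-0.67430×0.33512 + 0.73846×0.94218×0.94579 = -0.280205 + 0.658045 = 0.377840.
Q̄ = (S₀/π) × [bracket] = (1361/π) × 0.377840 = 163.69 W/m².
Daily total = Q̄ × 24.00 h × 3600 s/h = 163.69 × 24.00 × 3600 / 10⁶ = 14.14 MJ/m².

14.1 MJ/m²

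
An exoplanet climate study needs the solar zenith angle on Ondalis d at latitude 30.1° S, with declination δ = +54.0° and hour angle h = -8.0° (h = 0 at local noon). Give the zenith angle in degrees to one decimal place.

cos θ_z = sin ϕ sin δ + cos ϕ cos δ cos h = -0.405731 + 0.503574 = 0.097843.
θ_z = arccos(0.097843) = 84.4°.

θ_z = 84.4°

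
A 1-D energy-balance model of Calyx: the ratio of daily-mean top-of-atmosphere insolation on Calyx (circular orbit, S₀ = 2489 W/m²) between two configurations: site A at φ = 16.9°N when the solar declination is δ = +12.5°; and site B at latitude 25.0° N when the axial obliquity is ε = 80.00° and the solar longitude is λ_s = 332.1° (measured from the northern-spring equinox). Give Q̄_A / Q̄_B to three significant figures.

— Configuration A (φ=+16.9°):
cos H₀ = −tan(+16.9°) tan(+12.500°) = -0.0674, H₀ = 1.6382 rad.
Bracket: H₀ sin φ sin δ + cos φ cos δ sin H₀ = 1.6382×0.29070×0.21644 + 0.95681×0.97630×0.99773 = 0.103074 + 0.932013 = 1.035087.
Q̄ = (S₀/π) × [bracket] = (2489/π) × 1.035087 = 820.07 W/m².
— Configuration B (φ=+25.0°):
Solar declination: sin δ = sin ε · sin λ_s = sin 80.00° × sin 332.1° = -0.46082, so δ = -27.440°.
cos H₀ = −tan(+25.0°) tan(-27.440°) = 0.2421, H₀ = 1.3262 rad.
Bracket: H₀ sin φ sin δ + cos φ cos δ sin H₀ = 1.3262×0.42262×-0.46082 + 0.90631×0.88749×0.97025 = -0.258280 + 0.780412 = 0.522132.
Q̄ = (S₀/π) × [bracket] = (2489/π) × 0.522132 = 413.67 W/m².
Ratio Q̄_A / Q̄_B = 820.07 / 413.67 = 1.982.

Q̄_A / Q̄_B ≈ 1.98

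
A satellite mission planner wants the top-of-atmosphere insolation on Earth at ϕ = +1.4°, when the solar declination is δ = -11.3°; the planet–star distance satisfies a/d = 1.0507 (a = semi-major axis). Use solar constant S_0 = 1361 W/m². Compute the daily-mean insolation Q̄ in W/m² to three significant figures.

cos h₀ = −tan(+1.4°) tan(-11.300°) = 0.0049, h₀ = 1.5659 rad.
Bracket: h₀ sin ϕ sin δ + cos ϕ cos δ sin h₀ = 1.5659×0.02443×-0.19595 + 0.99970×0.98061×0.99999 = -0.007496 + 0.980306 = 0.972810.
Inverse-square distance factor (a/d)² = 1.0507² = 1.103970.
Q̄ = (S_0/π) × 1.103970 × [bracket] = (1361/π) × 1.103970 × 0.972810 = 465.3 W/m².

Q̄ ≈ 465 W/m²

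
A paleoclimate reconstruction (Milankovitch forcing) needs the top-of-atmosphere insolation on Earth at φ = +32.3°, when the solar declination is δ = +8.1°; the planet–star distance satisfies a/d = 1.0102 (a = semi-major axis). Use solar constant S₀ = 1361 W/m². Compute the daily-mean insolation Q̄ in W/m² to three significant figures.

Q̄ ≈ 424 W/m²

cos H₀ = −tan(+32.3°) tan(+8.100°) = -0.0900, H₀ = 1.6609 rad.
Bracket: H₀ sin φ sin δ + cos φ cos δ sin H₀ = 1.6609×0.53435×0.14090 + 0.84526×0.99002×0.99594 = 0.125049 + 0.833427 = 0.958476.
Inverse-square distance factor (a/d)² = 1.0102² = 1.020504.
Q̄ = (S₀/π) × 1.020504 × [bracket] = (1361/π) × 1.020504 × 0.958476 = 423.7 W/m².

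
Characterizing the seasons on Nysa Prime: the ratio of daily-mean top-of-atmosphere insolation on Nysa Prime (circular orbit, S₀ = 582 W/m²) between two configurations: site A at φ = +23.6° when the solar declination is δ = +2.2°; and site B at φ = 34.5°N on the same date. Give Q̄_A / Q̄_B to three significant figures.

Q̄_A / Q̄_B ≈ 1.10

— Configuration A (φ=+23.6°):
cos H₀ = −tan(+23.6°) tan(+2.200°) = -0.0168, H₀ = 1.5876 rad.
Bracket: H₀ sin φ sin δ + cos φ cos δ sin H₀ = 1.5876×0.40035×0.03839 + 0.91636×0.99926×0.99986 = 0.024401 + 0.915554 = 0.939955.
Q̄ = (S₀/π) × [bracket] = (582/π) × 0.939955 = 174.13 W/m².
— Configuration B (φ=+34.5°):
cos H₀ = −tan(+34.5°) tan(+2.200°) = -0.0264, H₀ = 1.5972 rad.
Bracket: H₀ sin φ sin δ + cos φ cos δ sin H₀ = 1.5972×0.56641×0.03839 + 0.82413×0.99926×0.99965 = 0.034730 + 0.823232 = 0.857962.
Q̄ = (S₀/π) × [bracket] = (582/π) × 0.857962 = 158.94 W/m².
Ratio Q̄_A / Q̄_B = 174.13 / 158.94 = 1.096.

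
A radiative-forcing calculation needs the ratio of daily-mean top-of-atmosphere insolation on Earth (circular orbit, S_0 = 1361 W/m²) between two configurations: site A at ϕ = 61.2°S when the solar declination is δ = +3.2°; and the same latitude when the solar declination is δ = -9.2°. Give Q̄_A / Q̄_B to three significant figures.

— Configuration A (ϕ=-61.2°):
cos h₀ = −tan(-61.2°) tan(+3.200°) = 0.1017, h₀ = 1.4689 rad.
Bracket: h₀ sin ϕ sin δ + cos ϕ cos δ sin h₀ = 1.4689×-0.87631×0.05582 + 0.48175×0.99844×0.99482 = -0.071852 + 0.478507 = 0.406655.
Q̄ = (S_0/π) × [bracket] = (1361/π) × 0.406655 = 176.17 W/m².
— Configuration B (ϕ=-61.2°):
cos h₀ = −tan(-61.2°) tan(-9.200°) = -0.2946, h₀ = 1.8698 rad.
Bracket: h₀ sin ϕ sin δ + cos ϕ cos δ sin h₀ = 1.8698×-0.87631×-0.15988 + 0.48175×0.98714×0.95562 = 0.261967 + 0.454450 = 0.716417.
Q̄ = (S_0/π) × [bracket] = (1361/π) × 0.716417 = 310.37 W/m².
Ratio Q̄_A / Q̄_B = 176.17 / 310.37 = 0.5676.

Q̄_A / Q̄_B ≈ 0.568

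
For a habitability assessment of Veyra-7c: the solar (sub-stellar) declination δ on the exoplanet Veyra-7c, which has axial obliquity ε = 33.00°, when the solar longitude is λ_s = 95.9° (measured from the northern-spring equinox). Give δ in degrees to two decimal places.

δ = +32.80°

sin δ = sin ε · sin λ_s = sin 33.00° × sin 95.9° = 0.541754.
δ = arcsin(0.541754) = +32.80°.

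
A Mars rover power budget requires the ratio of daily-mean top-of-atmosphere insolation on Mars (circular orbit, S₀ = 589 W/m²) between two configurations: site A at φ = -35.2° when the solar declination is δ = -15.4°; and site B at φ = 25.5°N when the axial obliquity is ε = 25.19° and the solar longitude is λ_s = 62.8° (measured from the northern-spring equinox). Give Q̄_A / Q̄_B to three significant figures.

— Configuration A (φ=-35.2°):
cos H₀ = −tan(-35.2°) tan(-15.400°) = -0.1943, H₀ = 1.7663 rad.
Bracket: H₀ sin φ sin δ + cos φ cos δ sin H₀ = 1.7663×-0.57643×-0.26556 + 0.81714×0.96410×0.98094 = 0.270379 + 0.772789 = 1.043168.
Q̄ = (S₀/π) × [bracket] = (589/π) × 1.043168 = 195.58 W/m².
— Configuration B (φ=+25.5°):
Solar declination: sin δ = sin ε · sin λ_s = sin 25.19° × sin 62.8° = 0.37855, so δ = +22.244°.
cos H₀ = −tan(+25.5°) tan(+22.244°) = -0.1951, H₀ = 1.7671 rad.
Bracket: H₀ sin φ sin δ + cos φ cos δ sin H₀ = 1.7671×0.43051×0.37855 + 0.90259×0.92558×0.98079 = 0.287984 + 0.819371 = 1.107355.
Q̄ = (S₀/π) × [bracket] = (589/π) × 1.107355 = 207.61 W/m².
Ratio Q̄_A / Q̄_B = 195.58 / 207.61 = 0.9421.

Q̄_A / Q̄_B ≈ 0.942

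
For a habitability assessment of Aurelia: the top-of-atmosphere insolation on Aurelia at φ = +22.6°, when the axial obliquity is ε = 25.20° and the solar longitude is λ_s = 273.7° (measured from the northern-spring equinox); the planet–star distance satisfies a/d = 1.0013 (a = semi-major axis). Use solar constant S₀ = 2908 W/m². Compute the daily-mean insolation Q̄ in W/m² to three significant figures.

Q̄ ≈ 552 W/m²

Solar declination: sin δ = sin ε · sin λ_s = sin 25.20° × sin 273.7° = -0.42489, so δ = -25.144°.
cos H₀ = −tan(+22.6°) tan(-25.144°) = 0.1954, H₀ = 1.3742 rad.
Bracket: H₀ sin φ sin δ + cos φ cos δ sin H₀ = 1.3742×0.38430×-0.42489 + 0.92321×0.90524×0.98073 = -0.224387 + 0.819622 = 0.595235.
Inverse-square distance factor (a/d)² = 1.0013² = 1.002602.
Q̄ = (S₀/π) × 1.002602 × [bracket] = (2908/π) × 1.002602 × 0.595235 = 552.4 W/m².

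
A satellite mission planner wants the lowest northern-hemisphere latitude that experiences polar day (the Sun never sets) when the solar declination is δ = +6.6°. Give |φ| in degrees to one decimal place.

Polar day requires cos H₀ = −tan φ tan δ ≤ −1, i.e. tan φ tan δ ≥ 1.
The boundary is |tan φ| · |tan δ| = 1, so |φ| = 90° − |δ| = 90° − 6.6° = 83.4° in the northern hemisphere.

|φ| = 83.4°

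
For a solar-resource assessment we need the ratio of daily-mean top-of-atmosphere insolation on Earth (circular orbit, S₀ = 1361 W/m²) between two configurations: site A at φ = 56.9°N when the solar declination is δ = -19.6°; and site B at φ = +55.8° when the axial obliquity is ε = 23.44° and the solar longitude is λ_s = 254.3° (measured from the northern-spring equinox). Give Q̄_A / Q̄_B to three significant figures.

Q̄_A / Q̄_B ≈ 1.25

— Configuration A (φ=+56.9°):
cos H₀ = −tan(+56.9°) tan(-19.600°) = 0.5462, H₀ = 0.9929 rad.
Bracket: H₀ sin φ sin δ + cos φ cos δ sin H₀ = 0.9929×0.83772×-0.33545 + 0.54610×0.94206×0.83763 = -0.279018 + 0.430926 = 0.151908.
Q̄ = (S₀/π) × [bracket] = (1361/π) × 0.151908 = 65.810 W/m².
— Configuration B (φ=+55.8°):
Solar declination: sin δ = sin ε · sin λ_s = sin 23.44° × sin 254.3° = -0.38295, so δ = -22.516°.
cos H₀ = −tan(+55.8°) tan(-22.516°) = 0.6100, H₀ = 0.9147 rad.
Bracket: H₀ sin φ sin δ + cos φ cos δ sin H₀ = 0.9147×0.82708×-0.38295 + 0.56208×0.92377×0.79241 = -0.289713 + 0.411445 = 0.121732.
Q̄ = (S₀/π) × [bracket] = (1361/π) × 0.121732 = 52.737 W/m².
Ratio Q̄_A / Q̄_B = 65.810 / 52.737 = 1.248.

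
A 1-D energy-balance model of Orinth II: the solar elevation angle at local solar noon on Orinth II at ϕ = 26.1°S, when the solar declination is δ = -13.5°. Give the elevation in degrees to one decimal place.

At local noon the hour angle is zero, so the zenith angle equals |ϕ − δ| = |-26.1° − (-13.500°)| = 12.600°.
Elevation = 90° − 12.600° = 77.4°.

77.4°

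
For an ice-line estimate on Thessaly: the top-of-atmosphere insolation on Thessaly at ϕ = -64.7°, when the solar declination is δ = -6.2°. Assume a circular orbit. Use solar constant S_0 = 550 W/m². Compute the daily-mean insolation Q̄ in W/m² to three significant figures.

Q̄ ≈ 103 W/m²

cos h₀ = −tan(-64.7°) tan(-6.200°) = -0.2298, h₀ = 1.8027 rad.
Bracket: h₀ sin ϕ sin δ + cos ϕ cos δ sin h₀ = 1.8027×-0.90408×-0.10800 + 0.42736×0.99415×0.97323 = 0.176017 + 0.413486 = 0.589503.
Q̄ = (S_0/π) × [bracket] = (550/π) × 0.589503 = 103.2 W/m².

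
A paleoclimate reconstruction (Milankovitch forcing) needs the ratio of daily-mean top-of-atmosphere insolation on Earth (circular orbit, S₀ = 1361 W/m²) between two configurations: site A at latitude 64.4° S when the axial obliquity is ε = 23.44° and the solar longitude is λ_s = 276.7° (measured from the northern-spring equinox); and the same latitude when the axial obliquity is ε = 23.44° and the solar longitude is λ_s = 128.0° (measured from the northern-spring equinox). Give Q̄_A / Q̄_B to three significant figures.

Q̄_A / Q̄_B ≈ 16.6

— Configuration A (φ=-64.4°):
Solar declination: sin δ = sin ε · sin λ_s = sin 23.44° × sin 276.7° = -0.39507, so δ = -23.270°.
cos H₀ = −tan(-64.4°) tan(-23.270°) = -0.8976, H₀ = 2.6851 rad.
Bracket: H₀ sin φ sin δ + cos φ cos δ sin H₀ = 2.6851×-0.90183×-0.39507 + 0.43209×0.91865×0.44081 = 0.956663 + 0.174975 = 1.131638.
Q̄ = (S₀/π) × [bracket] = (1361/π) × 1.131638 = 490.25 W/m².
— Configuration B (φ=-64.4°):
Solar declination: sin δ = sin ε · sin λ_s = sin 23.44° × sin 128.0° = 0.31346, so δ = +18.268°.
cos H₀ = −tan(-64.4°) tan(+18.268°) = 0.6890, H₀ = 0.8107 rad.
Bracket: H₀ sin φ sin δ + cos φ cos δ sin H₀ = 0.8107×-0.90183×0.31346 + 0.43209×0.94960×0.72479 = -0.229175 + 0.297391 = 0.068216.
Q̄ = (S₀/π) × [bracket] = (1361/π) × 0.068216 = 29.553 W/m².
Ratio Q̄_A / Q̄_B = 490.25 / 29.553 = 16.59.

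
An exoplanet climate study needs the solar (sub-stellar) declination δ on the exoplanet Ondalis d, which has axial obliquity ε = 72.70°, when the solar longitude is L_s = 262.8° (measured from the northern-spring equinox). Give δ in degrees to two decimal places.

δ = -71.30°

sin δ = sin ε · sin L_s = sin 72.70° × sin 262.8° = -0.947232.
δ = arcsin(-0.947232) = -71.30°.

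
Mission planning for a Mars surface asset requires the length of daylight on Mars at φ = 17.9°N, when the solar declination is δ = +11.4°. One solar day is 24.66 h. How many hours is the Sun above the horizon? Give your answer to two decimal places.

12.84 h

cos H₀ = −tan φ · tan δ = −tan(+17.9°) × tan(+11.400°) = -0.0651, so H₀ = 1.6360 rad = 93.73°.
Daylight = 2H₀/(2π) × 24.66 h = (1.6360/π) × 24.66 = 12.84 h.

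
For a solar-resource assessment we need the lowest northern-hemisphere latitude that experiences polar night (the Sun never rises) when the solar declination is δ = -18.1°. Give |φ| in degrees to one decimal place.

Polar night requires cos H₀ = −tan φ tan δ ≥ 1, i.e. tan φ tan δ ≤ −1.
The boundary is |tan φ| · |tan δ| = 1, so |φ| = 90° − |δ| = 90° − 18.1° = 71.9° in the northern hemisphere.

|φ| = 71.9°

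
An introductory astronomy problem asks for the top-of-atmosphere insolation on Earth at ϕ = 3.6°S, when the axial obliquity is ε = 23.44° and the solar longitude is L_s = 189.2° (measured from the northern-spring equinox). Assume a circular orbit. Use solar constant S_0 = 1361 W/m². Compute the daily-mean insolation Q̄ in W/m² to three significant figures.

Q̄ ≈ 434 W/m²

Solar declination: sin δ = sin ε · sin L_s = sin 23.44° × sin 189.2° = -0.06360, so δ = -3.646°.
cos h₀ = −tan(-3.6°) tan(-3.646°) = -0.0040, h₀ = 1.5748 rad.
Bracket: h₀ sin ϕ sin δ + cos ϕ cos δ sin h₀ = 1.5748×-0.06279×-0.06360 + 0.99803×0.99798×0.99999 = 0.006289 + 0.996004 = 1.002293.
Q̄ = (S_0/π) × [bracket] = (1361/π) × 1.002293 = 434.2 W/m².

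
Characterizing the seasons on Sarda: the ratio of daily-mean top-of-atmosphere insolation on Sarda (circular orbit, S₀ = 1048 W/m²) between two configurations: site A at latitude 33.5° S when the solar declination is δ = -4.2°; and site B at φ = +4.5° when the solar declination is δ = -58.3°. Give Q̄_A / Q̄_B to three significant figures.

Q̄_A / Q̄_B ≈ 2.12

— Configuration A (φ=-33.5°):
cos H₀ = −tan(-33.5°) tan(-4.200°) = -0.0486, H₀ = 1.6194 rad.
Bracket: H₀ sin φ sin δ + cos φ cos δ sin H₀ = 1.6194×-0.55194×-0.07324 + 0.83389×0.99731×0.99882 = 0.065463 + 0.830665 = 0.896128.
Q̄ = (S₀/π) × [bracket] = (1048/π) × 0.896128 = 298.94 W/m².
— Configuration B (φ=+4.5°):
cos H₀ = −tan(+4.5°) tan(-58.300°) = 0.1274, H₀ = 1.4430 rad.
Bracket: H₀ sin φ sin δ + cos φ cos δ sin H₀ = 1.4430×0.07846×-0.85081 + 0.99692×0.52547×0.99185 = -0.096327 + 0.519582 = 0.423255.
Q̄ = (S₀/π) × [bracket] = (1048/π) × 0.423255 = 141.19 W/m².
Ratio Q̄_A / Q̄_B = 298.94 / 141.19 = 2.117.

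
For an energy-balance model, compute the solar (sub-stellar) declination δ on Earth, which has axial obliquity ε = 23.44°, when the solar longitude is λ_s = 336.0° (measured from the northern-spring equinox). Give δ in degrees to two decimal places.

sin δ = sin ε · sin λ_s = sin 23.44° × sin 336.0° = -0.161795.
δ = arcsin(-0.161795) = -9.31°.

δ = -9.31°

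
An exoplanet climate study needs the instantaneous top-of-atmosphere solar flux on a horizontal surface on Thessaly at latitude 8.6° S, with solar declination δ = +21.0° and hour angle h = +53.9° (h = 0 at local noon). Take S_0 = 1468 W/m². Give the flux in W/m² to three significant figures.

720 W/m²

cos θ_z = sin ϕ sin δ + cos ϕ cos δ cos h = -0.053589 + 0.543877 = 0.490288.
Flux = S_0 · cos θ_z = 1468 × 0.490288 = 719.7 W/m².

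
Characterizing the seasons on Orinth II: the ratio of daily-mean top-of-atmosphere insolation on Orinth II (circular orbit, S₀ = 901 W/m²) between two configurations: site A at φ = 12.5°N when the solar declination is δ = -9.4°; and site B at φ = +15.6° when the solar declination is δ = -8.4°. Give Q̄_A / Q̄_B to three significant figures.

— Configuration A (φ=+12.5°):
cos H₀ = −tan(+12.5°) tan(-9.400°) = 0.0367, H₀ = 1.5341 rad.
Bracket: H₀ sin φ sin δ + cos φ cos δ sin H₀ = 1.5341×0.21644×-0.16333 + 0.97630×0.98657×0.99933 = -0.054232 + 0.962543 = 0.908311.
Q̄ = (S₀/π) × [bracket] = (901/π) × 0.908311 = 260.50 W/m².
— Configuration B (φ=+15.6°):
cos H₀ = −tan(+15.6°) tan(-8.400°) = 0.0412, H₀ = 1.5296 rad.
Bracket: H₀ sin φ sin δ + cos φ cos δ sin H₀ = 1.5296×0.26892×-0.14608 + 0.96316×0.98927×0.99915 = -0.060089 + 0.952015 = 0.891926.
Q̄ = (S₀/π) × [bracket] = (901/π) × 0.891926 = 255.80 W/m².
Ratio Q̄_A / Q̄_B = 260.50 / 255.80 = 1.018.

Q̄_A / Q̄_B ≈ 1.02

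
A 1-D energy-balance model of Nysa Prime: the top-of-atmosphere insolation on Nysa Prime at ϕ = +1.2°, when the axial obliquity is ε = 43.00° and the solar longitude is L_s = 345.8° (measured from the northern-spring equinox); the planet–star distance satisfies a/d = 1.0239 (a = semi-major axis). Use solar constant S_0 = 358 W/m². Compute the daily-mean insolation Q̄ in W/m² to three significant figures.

Q̄ ≈ 117 W/m²

Solar declination: sin δ = sin ε · sin L_s = sin 43.00° × sin 345.8° = -0.16730, so δ = -9.631°.
cos h₀ = −tan(+1.2°) tan(-9.631°) = 0.0036, h₀ = 1.5672 rad.
Bracket: h₀ sin ϕ sin δ + cos ϕ cos δ sin h₀ = 1.5672×0.02094×-0.16730 + 0.99978×0.98591×0.99999 = -0.005490 + 0.985683 = 0.980193.
Inverse-square distance factor (a/d)² = 1.0239² = 1.048371.
Q̄ = (S_0/π) × 1.048371 × [bracket] = (358/π) × 1.048371 × 0.980193 = 117.1 W/m².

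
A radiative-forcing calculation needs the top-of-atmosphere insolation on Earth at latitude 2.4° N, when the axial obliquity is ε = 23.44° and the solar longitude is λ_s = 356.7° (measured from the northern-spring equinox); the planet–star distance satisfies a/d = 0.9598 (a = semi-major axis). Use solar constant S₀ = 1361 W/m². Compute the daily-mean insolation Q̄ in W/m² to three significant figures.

Q̄ ≈ 398 W/m²

Solar declination: sin δ = sin ε · sin λ_s = sin 23.44° × sin 356.7° = -0.02290, so δ = -1.312°.
cos H₀ = −tan(+2.4°) tan(-1.312°) = 0.0010, H₀ = 1.5698 rad.
Bracket: H₀ sin φ sin δ + cos φ cos δ sin H₀ = 1.5698×0.04188×-0.02290 + 0.99912×0.99974×1.00000 = -0.001506 + 0.998860 = 0.997354.
Inverse-square distance factor (a/d)² = 0.9598² = 0.921216.
Q̄ = (S₀/π) × 0.921216 × [bracket] = (1361/π) × 0.921216 × 0.997354 = 398.0 W/m².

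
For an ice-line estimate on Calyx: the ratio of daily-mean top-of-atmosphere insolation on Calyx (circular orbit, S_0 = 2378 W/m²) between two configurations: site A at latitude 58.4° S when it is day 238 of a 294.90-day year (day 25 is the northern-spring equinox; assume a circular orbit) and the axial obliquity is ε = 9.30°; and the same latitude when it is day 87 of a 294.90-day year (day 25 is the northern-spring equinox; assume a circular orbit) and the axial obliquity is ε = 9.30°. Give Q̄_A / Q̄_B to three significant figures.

— Configuration A (ϕ=-58.4°):
Solar longitude: L_s = 360° × (238 − 25)/294.90 = 260.020°.
sin δ = sin 9.30° × sin 260.020° = -0.15916, so δ = -9.158°.
cos h₀ = −tan(-58.4°) tan(-9.158°) = -0.2620, h₀ = 1.8359 rad.
Bracket: h₀ sin ϕ sin δ + cos ϕ cos δ sin h₀ = 1.8359×-0.85173×-0.15916 + 0.52399×0.98725×0.96505 = 0.248877 + 0.499229 = 0.748106.
Q̄ = (S_0/π) × [bracket] = (2378/π) × 0.748106 = 566.27 W/m².
— Configuration B (ϕ=-58.4°):
Solar longitude: L_s = 360° × (87 − 25)/294.90 = 75.687°.
sin δ = sin 9.30° × sin 75.687° = 0.15659, so δ = +9.009°.
cos h₀ = −tan(-58.4°) tan(+9.009°) = 0.2577, h₀ = 1.3101 rad.
Bracket: h₀ sin ϕ sin δ + cos ϕ cos δ sin h₀ = 1.3101×-0.85173×0.15659 + 0.52399×0.98766×0.96622 = -0.174731 + 0.500042 = 0.325311.
Q̄ = (S_0/π) × [bracket] = (2378/π) × 0.325311 = 246.24 W/m².
Ratio Q̄_A / Q̄_B = 566.27 / 246.24 = 2.300.

Q̄_A / Q̄_B ≈ 2.30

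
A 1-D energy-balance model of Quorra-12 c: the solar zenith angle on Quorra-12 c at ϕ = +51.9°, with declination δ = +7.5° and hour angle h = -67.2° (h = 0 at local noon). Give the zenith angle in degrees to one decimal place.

cos θ_z = sin ϕ sin δ + cos ϕ cos δ cos h = 0.102716 + 0.237065 = 0.339781.
θ_z = arccos(0.339781) = 70.1°.

θ_z = 70.1°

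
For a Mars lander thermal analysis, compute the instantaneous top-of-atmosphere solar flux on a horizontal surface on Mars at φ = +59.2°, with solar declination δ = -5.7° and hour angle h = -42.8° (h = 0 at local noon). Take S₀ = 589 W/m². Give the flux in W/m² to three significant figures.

170 W/m²

cos θ_z = sin φ sin δ + cos φ cos δ cos h = -0.085312 + 0.373844 = 0.288532.
Flux = S₀ · cos θ_z = 589 × 0.288532 = 169.9 W/m².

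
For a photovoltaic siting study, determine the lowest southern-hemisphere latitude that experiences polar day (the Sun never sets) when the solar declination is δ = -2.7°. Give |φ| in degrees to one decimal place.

Polar day requires cos H₀ = −tan φ tan δ ≤ −1, i.e. tan φ tan δ ≥ 1.
The boundary is |tan φ| · |tan δ| = 1, so |φ| = 90° − |δ| = 90° − 2.7° = 87.3° in the southern hemisphere.

|φ| = 87.3°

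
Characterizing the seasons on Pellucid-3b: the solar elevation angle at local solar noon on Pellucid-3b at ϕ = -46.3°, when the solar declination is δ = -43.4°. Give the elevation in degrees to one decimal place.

87.1°

At local noon the hour angle is zero, so the zenith angle equals |ϕ − δ| = |-46.3° − (-43.400°)| = 2.900°.
Elevation = 90° − 2.900° = 87.1°.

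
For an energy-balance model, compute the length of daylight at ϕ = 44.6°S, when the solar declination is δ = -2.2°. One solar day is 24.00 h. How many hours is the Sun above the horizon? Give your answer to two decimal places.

cos h₀ = −tan ϕ · tan δ = −tan(-44.6°) × tan(-2.200°) = -0.0379, so h₀ = 1.6087 rad = 92.17°.
Daylight = 2h₀/(2π) × 24.00 h = (1.6087/π) × 24.00 = 12.29 h.

12.29 h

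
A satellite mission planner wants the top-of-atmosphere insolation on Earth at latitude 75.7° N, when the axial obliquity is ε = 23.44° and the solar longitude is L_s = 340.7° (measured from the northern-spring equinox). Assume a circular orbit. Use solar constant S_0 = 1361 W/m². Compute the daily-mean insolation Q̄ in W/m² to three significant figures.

Q̄ ≈ 34.1 W/m²

Solar declination: sin δ = sin ε · sin L_s = sin 23.44° × sin 340.7° = -0.13147, so δ = -7.555°.
cos h₀ = −tan(+75.7°) tan(-7.555°) = 0.5203, h₀ = 1.0236 rad.
Bracket: h₀ sin ϕ sin δ + cos ϕ cos δ sin h₀ = 1.0236×0.96902×-0.13147 + 0.24700×0.99132×0.85398 = -0.130404 + 0.209102 = 0.078698.
Q̄ = (S_0/π) × [bracket] = (1361/π) × 0.078698 = 34.09 W/m².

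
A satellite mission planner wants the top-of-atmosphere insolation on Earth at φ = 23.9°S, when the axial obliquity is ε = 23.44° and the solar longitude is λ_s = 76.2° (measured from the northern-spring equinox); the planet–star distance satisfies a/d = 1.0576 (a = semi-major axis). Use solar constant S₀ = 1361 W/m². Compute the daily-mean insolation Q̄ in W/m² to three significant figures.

Q̄ ≈ 297 W/m²

Solar declination: sin δ = sin ε · sin λ_s = sin 23.44° × sin 76.2° = 0.38631, so δ = +22.725°.
cos H₀ = −tan(-23.9°) tan(+22.725°) = 0.1856, H₀ = 1.3841 rad.
Bracket: H₀ sin φ sin δ + cos φ cos δ sin H₀ = 1.3841×-0.40514×0.38631 + 0.91425×0.92237×0.98263 = -0.216625 + 0.828629 = 0.612004.
Inverse-square distance factor (a/d)² = 1.0576² = 1.118518.
Q̄ = (S₀/π) × 1.118518 × [bracket] = (1361/π) × 1.118518 × 0.612004 = 296.6 W/m².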